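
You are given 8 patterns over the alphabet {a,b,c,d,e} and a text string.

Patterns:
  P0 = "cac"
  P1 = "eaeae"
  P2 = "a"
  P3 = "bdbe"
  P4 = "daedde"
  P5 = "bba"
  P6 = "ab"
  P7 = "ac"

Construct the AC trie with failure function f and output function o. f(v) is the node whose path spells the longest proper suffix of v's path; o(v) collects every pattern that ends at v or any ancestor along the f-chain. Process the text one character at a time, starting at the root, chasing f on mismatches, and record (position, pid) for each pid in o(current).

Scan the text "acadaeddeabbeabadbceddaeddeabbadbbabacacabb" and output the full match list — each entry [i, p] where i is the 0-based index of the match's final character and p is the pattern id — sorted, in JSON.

Build:
Trie (insert patterns):
  n0 'ε': a→9 b→10 c→1 d→14 e→4
  n1 'c': a→2
  n2 'ca': c→3
  n3 'cac': ·  [P0 ends]
  n4 'e': a→5
  n5 'ea': e→6
  n6 'eae': a→7
  n7 'eaea': e→8
  n8 'eaeae': ·  [P1 ends]
  n9 'a': b→22 c→23  [P2 ends]
  n10 'b': b→20 d→11
  n11 'bd': b→12
  n12 'bdb': e→13
  n13 'bdbe': ·  [P3 ends]
  n14 'd': a→15
  n15 'da': e→16
  n16 'dae': d→17
  n17 'daed': d→18
  n18 'daedd': e→19
  n19 'daedde': ·  [P4 ends]
  n20 'bb': a→21
  n21 'bba': ·  [P5 ends]
  n22 'ab': ·  [P6 ends]
  n23 'ac': ·  [P7 ends]

BFS fail/out derivation:
  fail(1) 'c': from fail(0)=0 chase 'c': 0 ⇒ 0;  out=∅∪out(0)=∅
  fail(4) 'e': from fail(0)=0 chase 'e': 0 ⇒ 0;  out=∅∪out(0)=∅
  fail(9) 'a': from fail(0)=0 chase 'a': 0 ⇒ 0;  out={2}∪out(0)={2}
  fail(10) 'b': from fail(0)=0 chase 'b': 0 ⇒ 0;  out=∅∪out(0)=∅
  fail(14) 'd': from fail(0)=0 chase 'd': 0 ⇒ 0;  out=∅∪out(0)=∅
  fail(2) 'ca': from fail(1)=0 chase 'a': 0 ⇒ 9;  out=∅∪out(9)={2}
  fail(5) 'ea': from fail(4)=0 chase 'a': 0 ⇒ 9;  out=∅∪out(9)={2}
  fail(11) 'bd': from fail(10)=0 chase 'd': 0 ⇒ 14;  out=∅∪out(14)=∅
  fail(15) 'da': from fail(14)=0 chase 'a': 0 ⇒ 9;  out=∅∪out(9)={2}
  fail(20) 'bb': from fail(10)=0 chase 'b': 0 ⇒ 10;  out=∅∪out(10)=∅
  fail(22) 'ab': from fail(9)=0 chase 'b': 0 ⇒ 10;  out={6}∪out(10)={6}
  fail(23) 'ac': from fail(9)=0 chase 'c': 0 ⇒ 1;  out={7}∪out(1)={7}
  fail(3) 'cac': from fail(2)=9 chase 'c': 9 ⇒ 23;  out={0}∪out(23)={0,7}
  fail(6) 'eae': from fail(5)=9 chase 'e': 9→0 ⇒ 4;  out=∅∪out(4)=∅
  fail(12) 'bdb': from fail(11)=14 chase 'b': 14→0 ⇒ 10;  out=∅∪out(10)=∅
  fail(16) 'dae': from fail(15)=9 chase 'e': 9→0 ⇒ 4;  out=∅∪out(4)=∅
  fail(21) 'bba': from fail(20)=10 chase 'a': 10→0 ⇒ 9;  out={5}∪out(9)={2,5}
  fail(7) 'eaea': from fail(6)=4 chase 'a': 4 ⇒ 5;  out=∅∪out(5)={2}
  fail(13) 'bdbe': from fail(12)=10 chase 'e': 10→0 ⇒ 4;  out={3}∪out(4)={3}
  fail(17) 'daed': from fail(16)=4 chase 'd': 4→0 ⇒ 14;  out=∅∪out(14)=∅
  fail(8) 'eaeae': from fail(7)=5 chase 'e': 5 ⇒ 6;  out={1}∪out(6)={1}
  fail(18) 'daedd': from fail(17)=14 chase 'd': 14→0 ⇒ 14;  out=∅∪out(14)=∅
  fail(19) 'daedde': from fail(18)=14 chase 'e': 14→0 ⇒ 4;  out={4}∪out(4)={4}

Run:
pos 0 'a': at 9  → match P2@[0:0]
pos 1 'c': at 23  → match P7@[0:1]
pos 2 'a': at 2 ·f  → match P2@[2:2]
pos 3 'd': at 14 ·f
pos 4 'a': at 15  → match P2@[4:4]
pos 5 'e': at 16
pos 6 'd': at 17
pos 7 'd': at 18
pos 8 'e': at 19  → match P4@[3:8]
pos 9 'a': at 5 ·f  → match P2@[9:9]
pos 10 'b': at 22 ·f  → match P6@[9:10]
pos 11 'b': at 20 ·f
pos 12 'e': at 4 ·f
pos 13 'a': at 5  → match P2@[13:13]
pos 14 'b': at 22 ·f  → match P6@[13:14]
pos 15 'a': at 9 ·f  → match P2@[15:15]
pos 16 'd': at 14 ·f
pos 17 'b': at 10 ·f
pos 18 'c': at 1 ·f
pos 19 'e': at 4 ·f
pos 20 'd': at 14 ·f
pos 21 'd': at 14 ·f
pos 22 'a': at 15  → match P2@[22:22]
pos 23 'e': at 16
pos 24 'd': at 17
pos 25 'd': at 18
pos 26 'e': at 19  → match P4@[21:26]
pos 27 'a': at 5 ·f  → match P2@[27:27]
pos 28 'b': at 22 ·f  → match P6@[27:28]
pos 29 'b': at 20 ·f
pos 30 'a': at 21  → match P2@[30:30],P5@[28:30]
pos 31 'd': at 14 ·f
pos 32 'b': at 10 ·f
pos 33 'b': at 20
pos 34 'a': at 21  → match P2@[34:34],P5@[32:34]
pos 35 'b': at 22 ·f  → match P6@[34:35]
pos 36 'a': at 9 ·f  → match P2@[36:36]
pos 37 'c': at 23  → match P7@[36:37]
pos 38 'a': at 2 ·f  → match P2@[38:38]
pos 39 'c': at 3  → match P0@[37:39],P7@[38:39]
pos 40 'a': at 2 ·f  → match P2@[40:40]
pos 41 'b': at 22 ·f  → match P6@[40:41]
pos 42 'b': at 20 ·f

Result: [[0,2],[1,7],[2,2],[4,2],[8,4],[9,2],[10,6],[13,2],[14,6],[15,2],[22,2],[26,4],[27,2],[28,6],[30,2],[30,5],[34,2],[34,5],[35,6],[36,2],[37,7],[38,2],[39,0],[39,7],[40,2],[41,6]]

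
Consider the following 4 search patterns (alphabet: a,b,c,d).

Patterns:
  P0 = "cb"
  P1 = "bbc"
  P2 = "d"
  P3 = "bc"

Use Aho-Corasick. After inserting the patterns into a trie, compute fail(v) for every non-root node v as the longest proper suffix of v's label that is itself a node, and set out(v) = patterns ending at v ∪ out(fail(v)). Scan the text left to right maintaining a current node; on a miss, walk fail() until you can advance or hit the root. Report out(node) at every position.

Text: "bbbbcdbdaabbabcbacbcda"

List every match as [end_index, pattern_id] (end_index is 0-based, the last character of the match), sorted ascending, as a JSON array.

Build automaton:
Trie (insert patterns):
  0='ε' goto b→3 c→1 d→6
  1='c' goto b→2
  2='cb' goto ·  ←P0
  3='b' goto b→4 c→7
  4='bb' goto c→5
  5='bbc' goto ·  ←P1
  6='d' goto ·  ←P2
  7='bc' goto ·  ←P3

BFS fail/out derivation:
  fail(1) 'c': from fail(0)=0 chase 'c': 0 ⇒ 0;  out=∅∪out(0)=∅
  fail(3) 'b': from fail(0)=0 chase 'b': 0 ⇒ 0;  out=∅∪out(0)=∅
  fail(6) 'd': from fail(0)=0 chase 'd': 0 ⇒ 0;  out={2}∪out(0)={2}
  fail(2) 'cb': from fail(1)=0 chase 'b': 0 ⇒ 3;  out={0}∪out(3)={0}
  fail(4) 'bb': from fail(3)=0 chase 'b': 0 ⇒ 3;  out=∅∪out(3)=∅
  fail(7) 'bc': from fail(3)=0 chase 'c': 0 ⇒ 1;  out={3}∪out(1)={3}
  fail(5) 'bbc': from fail(4)=3 chase 'c': 3 ⇒ 7;  out={1}∪out(7)={1,3}

Scan:
pos 0 'b': at 3
pos 1 'b': at 4
pos 2 'b': at 4 (via fail)
pos 3 'b': at 4 (via fail)
pos 4 'c': at 5  emit P1@[2:4],P3@[3:4]
pos 5 'd': at 6 (via fail)  emit P2@[5:5]
pos 6 'b': at 3 (via fail)
pos 7 'd': at 6 (via fail)  emit P2@[7:7]
pos 8 'a': at 0 (via fail)
pos 9 'a': at 0
pos 10 'b': at 3
pos 11 'b': at 4
pos 12 'a': at 0 (via fail)
pos 13 'b': at 3
pos 14 'c': at 7  emit P3@[13:14]
pos 15 'b': at 2 (via fail)  emit P0@[14:15]
pos 16 'a': at 0 (via fail)
pos 17 'c': at 1
pos 18 'b': at 2  emit P0@[17:18]
pos 19 'c': at 7 (via fail)  emit P3@[18:19]
pos 20 'd': at 6 (via fail)  emit P2@[20:20]
pos 21 'a': at 0 (via fail)

Result: [[4,1],[4,3],[5,2],[7,2],[14,3],[15,0],[18,0],[19,3],[20,2]]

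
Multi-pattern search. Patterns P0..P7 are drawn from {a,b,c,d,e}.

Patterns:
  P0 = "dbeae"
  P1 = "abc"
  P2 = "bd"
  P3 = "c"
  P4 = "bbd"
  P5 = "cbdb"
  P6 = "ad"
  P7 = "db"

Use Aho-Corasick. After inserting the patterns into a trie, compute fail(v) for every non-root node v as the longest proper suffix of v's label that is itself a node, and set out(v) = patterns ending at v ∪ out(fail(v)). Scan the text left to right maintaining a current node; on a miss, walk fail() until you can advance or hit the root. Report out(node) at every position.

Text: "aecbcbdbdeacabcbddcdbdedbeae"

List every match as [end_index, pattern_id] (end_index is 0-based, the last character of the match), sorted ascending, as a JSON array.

Build:
Trie nodes:
  n0 'ε': a→6 b→9 c→11 d→1
  n1 'd': b→2
  n2 'db': e→3  ←P7
  n3 'dbe': a→4
  n4 'dbea': e→5
  n5 'dbeae': ·  ←P0
  n6 'a': b→7 d→17
  n7 'ab': c→8
  n8 'abc': ·  ←P1
  n9 'b': b→12 d→10
  n10 'bd': ·  ←P2
  n11 'c': b→14  ←P3
  n12 'bb': d→13
  n13 'bbd': ·  ←P4
  n14 'cb': d→15
  n15 'cbd': b→16
  n16 'cbdb': ·  ←P5
  n17 'ad': ·  ←P6

BFS fail/out derivation:
  n1('d'): parent n0 fail=0; on 'd' 0 → fail=0;  out ∅∪∅=∅
  n6('a'): parent n0 fail=0; on 'a' 0 → fail=0;  out ∅∪∅=∅
  n9('b'): parent n0 fail=0; on 'b' 0 → fail=0;  out ∅∪∅=∅
  n11('c'): parent n0 fail=0; on 'c' 0 → fail=0;  out {3}∪∅={3}
  n2('db'): parent n1 fail=0; on 'b' 0 → fail=9;  out {7}∪∅={7}
  n7('ab'): parent n6 fail=0; on 'b' 0 → fail=9;  out ∅∪∅=∅
  n10('bd'): parent n9 fail=0; on 'd' 0 → fail=1;  out {2}∪∅={2}
  n12('bb'): parent n9 fail=0; on 'b' 0 → fail=9;  out ∅∪∅=∅
  n14('cb'): parent n11 fail=0; on 'b' 0 → fail=9;  out ∅∪∅=∅
  n17('ad'): parent n6 fail=0; on 'd' 0 → fail=1;  out {6}∪∅={6}
  n3('dbe'): parent n2 fail=9; on 'e' 9→0 → fail=0;  out ∅∪∅=∅
  n8('abc'): parent n7 fail=9; on 'c' 9→0 → fail=11;  out {1}∪{3}={1,3}
  n13('bbd'): parent n12 fail=9; on 'd' 9 → fail=10;  out {4}∪{2}={2,4}
  n15('cbd'): parent n14 fail=9; on 'd' 9 → fail=10;  out ∅∪{2}={2}
  n4('dbea'): parent n3 fail=0; on 'a' 0 → fail=6;  out ∅∪∅=∅
  n16('cbdb'): parent n15 fail=10; on 'b' 10→1 → fail=2;  out {5}∪{7}={5,7}
  n5('dbeae'): parent n4 fail=6; on 'e' 6→0 → fail=0;  out {0}∪∅={0}

Run:
i=0 'a': node 0→6
i=1 'e': node 6→0 ·f
i=2 'c': node 0→11  ** P3@[2:2]
i=3 'b': node 11→14
i=4 'c': node 14→11 ·f  ** P3@[4:4]
i=5 'b': node 11→14
i=6 'd': node 14→15  ** P2@[5:6]
i=7 'b': node 15→16  ** P5@[4:7],P7@[6:7]
i=8 'd': node 16→10 ·f  ** P2@[7:8]
i=9 'e': node 10→0 ·f
i=10 'a': node 0→6
i=11 'c': node 6→11 ·f  ** P3@[11:11]
i=12 'a': node 11→6 ·f
i=13 'b': node 6→7
i=14 'c': node 7→8  ** P1@[12:14],P3@[14:14]
i=15 'b': node 8→14 ·f
i=16 'd': node 14→15  ** P2@[15:16]
i=17 'd': node 15→1 ·f
i=18 'c': node 1→11 ·f  ** P3@[18:18]
i=19 'd': node 11→1 ·f
i=20 'b': node 1→2  ** P7@[19:20]
i=21 'd': node 2→10 ·f  ** P2@[20:21]
i=22 'e': node 10→0 ·f
i=23 'd': node 0→1
i=24 'b': node 1→2  ** P7@[23:24]
i=25 'e': node 2→3
i=26 'a': node 3→4
i=27 'e': node 4→5  ** P0@[23:27]

All matches (sorted): [[2,3],[4,3],[6,2],[7,5],[7,7],[8,2],[11,3],[14,1],[14,3],[16,2],[18,3],[20,7],[21,2],[24,7],[27,0]]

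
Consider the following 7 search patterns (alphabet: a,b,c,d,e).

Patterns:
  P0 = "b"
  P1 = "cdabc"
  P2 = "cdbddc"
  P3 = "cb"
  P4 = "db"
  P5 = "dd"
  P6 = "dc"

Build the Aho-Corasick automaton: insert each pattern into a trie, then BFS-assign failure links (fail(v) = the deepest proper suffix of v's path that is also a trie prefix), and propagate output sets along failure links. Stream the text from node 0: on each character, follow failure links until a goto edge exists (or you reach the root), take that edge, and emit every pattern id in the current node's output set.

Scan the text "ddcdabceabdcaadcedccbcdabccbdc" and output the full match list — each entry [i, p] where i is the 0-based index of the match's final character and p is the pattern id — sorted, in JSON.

Build:
Trie (insert patterns):
  0='ε' goto b→1 c→2 d→12
  1='b' goto ·  [P0 ends]
  2='c' goto b→11 d→3
  3='cd' goto a→4 b→7
  4='cda' goto b→5
  5='cdab' goto c→6
  6='cdabc' goto ·  [P1 ends]
  7='cdb' goto d→8
  8='cdbd' goto d→9
  9='cdbdd' goto c→10
  10='cdbddc' goto ·  [P2 ends]
  11='cb' goto ·  [P3 ends]
  12='d' goto b→13 c→15 d→14
  13='db' goto ·  [P4 ends]
  14='dd' goto ·  [P5 ends]
  15='dc' goto ·  [P6 ends]

BFS fail/out derivation:
  n1('b'): parent n0 fail=0; on 'b' 0 → fail=0;  out {0}∪∅={0}
  n2('c'): parent n0 fail=0; on 'c' 0 → fail=0;  out ∅∪∅=∅
  n12('d'): parent n0 fail=0; on 'd' 0 → fail=0;  out ∅∪∅=∅
  n3('cd'): parent n2 fail=0; on 'd' 0 → fail=12;  out ∅∪∅=∅
  n11('cb'): parent n2 fail=0; on 'b' 0 → fail=1;  out {3}∪{0}={0,3}
  n13('db'): parent n12 fail=0; on 'b' 0 → fail=1;  out {4}∪{0}={0,4}
  n14('dd'): parent n12 fail=0; on 'd' 0 → fail=12;  out {5}∪∅={5}
  n15('dc'): parent n12 fail=0; on 'c' 0 → fail=2;  out {6}∪∅={6}
  n4('cda'): parent n3 fail=12; on 'a' 12→0 → fail=0;  out ∅∪∅=∅
  n7('cdb'): parent n3 fail=12; on 'b' 12 → fail=13;  out ∅∪{0,4}={0,4}
  n5('cdab'): parent n4 fail=0; on 'b' 0 → fail=1;  out ∅∪{0}={0}
  n8('cdbd'): parent n7 fail=13; on 'd' 13→1→0 → fail=12;  out ∅∪∅=∅
  n6('cdabc'): parent n5 fail=1; on 'c' 1→0 → fail=2;  out {1}∪∅={1}
  n9('cdbdd'): parent n8 fail=12; on 'd' 12 → fail=14;  out ∅∪{5}={5}
  n10('cdbddc'): parent n9 fail=14; on 'c' 14→12 → fail=15;  out {2}∪{6}={2,6}

Text stream:
[0] read 'd'  n0⇒n12
[1] read 'd'  n12⇒n14  → match P5@[0:1]
[2] read 'c'  n14⇒n15 (via fail)  → match P6@[1:2]
[3] read 'd'  n15⇒n3 (via fail)
[4] read 'a'  n3⇒n4
[5] read 'b'  n4⇒n5  → match P0@[5:5]
[6] read 'c'  n5⇒n6  → match P1@[2:6]
[7] read 'e'  n6⇒n0 (via fail)
[8] read 'a'  n0⇒n0
[9] read 'b'  n0⇒n1  → match P0@[9:9]
[10] read 'd'  n1⇒n12 (via fail)
[11] read 'c'  n12⇒n15  → match P6@[10:11]
[12] read 'a'  n15⇒n0 (via fail)
[13] read 'a'  n0⇒n0
[14] read 'd'  n0⇒n12
[15] read 'c'  n12⇒n15  → match P6@[14:15]
[16] read 'e'  n15⇒n0 (via fail)
[17] read 'd'  n0⇒n12
[18] read 'c'  n12⇒n15  → match P6@[17:18]
[19] read 'c'  n15⇒n2 (via fail)
[20] read 'b'  n2⇒n11  → match P0@[20:20],P3@[19:20]
[21] read 'c'  n11⇒n2 (via fail)
[22] read 'd'  n2⇒n3
[23] read 'a'  n3⇒n4
[24] read 'b'  n4⇒n5  → match P0@[24:24]
[25] read 'c'  n5⇒n6  → match P1@[21:25]
[26] read 'c'  n6⇒n2 (via fail)
[27] read 'b'  n2⇒n11  → match P0@[27:27],P3@[26:27]
[28] read 'd'  n11⇒n12 (via fail)
[29] read 'c'  n12⇒n15  → match P6@[28:29]

Matches: [[1,5],[2,6],[5,0],[6,1],[9,0],[11,6],[15,6],[18,6],[20,0],[20,3],[24,0],[25,1],[27,0],[27,3],[29,6]]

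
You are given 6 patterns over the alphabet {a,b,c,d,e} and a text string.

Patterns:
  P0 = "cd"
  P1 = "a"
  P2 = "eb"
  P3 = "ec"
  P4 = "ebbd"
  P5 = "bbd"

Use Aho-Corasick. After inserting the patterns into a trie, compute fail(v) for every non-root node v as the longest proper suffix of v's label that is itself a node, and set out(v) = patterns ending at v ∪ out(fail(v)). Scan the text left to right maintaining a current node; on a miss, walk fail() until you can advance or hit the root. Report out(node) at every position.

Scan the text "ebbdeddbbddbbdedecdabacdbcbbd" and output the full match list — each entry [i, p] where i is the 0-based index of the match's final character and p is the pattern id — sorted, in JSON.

Build automaton:
Trie nodes:
  n0 'ε': a→3 b→9 c→1 e→4
  n1 'c': d→2
  n2 'cd': ·  [P0 ends]
  n3 'a': ·  [P1 ends]
  n4 'e': b→5 c→6
  n5 'eb': b→7  [P2 ends]
  n6 'ec': ·  [P3 ends]
  n7 'ebb': d→8
  n8 'ebbd': ·  [P4 ends]
  n9 'b': b→10
  n10 'bb': d→11
  n11 'bbd': ·  [P5 ends]

Failure links (BFS by depth):
  n1('c'): parent n0 fail=0; on 'c' 0 → fail=0;  out ∅∪∅=∅
  n3('a'): parent n0 fail=0; on 'a' 0 → fail=0;  out {1}∪∅={1}
  n4('e'): parent n0 fail=0; on 'e' 0 → fail=0;  out ∅∪∅=∅
  n9('b'): parent n0 fail=0; on 'b' 0 → fail=0;  out ∅∪∅=∅
  n2('cd'): parent n1 fail=0; on 'd' 0 → fail=0;  out {0}∪∅={0}
  n5('eb'): parent n4 fail=0; on 'b' 0 → fail=9;  out {2}∪∅={2}
  n6('ec'): parent n4 fail=0; on 'c' 0 → fail=1;  out {3}∪∅={3}
  n10('bb'): parent n9 fail=0; on 'b' 0 → fail=9;  out ∅∪∅=∅
  n7('ebb'): parent n5 fail=9; on 'b' 9 → fail=10;  out ∅∪∅=∅
  n11('bbd'): parent n10 fail=9; on 'd' 9→0 → fail=0;  out {5}∪∅={5}
  n8('ebbd'): parent n7 fail=10; on 'd' 10 → fail=11;  out {4}∪{5}={4,5}

Run:
i=0 'e': node 0→4
i=1 'b': node 4→5  emit P2@[0:1]
i=2 'b': node 5→7
i=3 'd': node 7→8  emit P4@[0:3],P5@[1:3]
i=4 'e': node 8→4 ·f
i=5 'd': node 4→0 ·f
i=6 'd': node 0→0
i=7 'b': node 0→9
i=8 'b': node 9→10
i=9 'd': node 10→11  emit P5@[7:9]
i=10 'd': node 11→0 ·f
i=11 'b': node 0→9
i=12 'b': node 9→10
i=13 'd': node 10→11  emit P5@[11:13]
i=14 'e': node 11→4 ·f
i=15 'd': node 4→0 ·f
i=16 'e': node 0→4
i=17 'c': node 4→6  emit P3@[16:17]
i=18 'd': node 6→2 ·f  emit P0@[17:18]
i=19 'a': node 2→3 ·f  emit P1@[19:19]
i=20 'b': node 3→9 ·f
i=21 'a': node 9→3 ·f  emit P1@[21:21]
i=22 'c': node 3→1 ·f
i=23 'd': node 1→2  emit P0@[22:23]
i=24 'b': node 2→9 ·f
i=25 'c': node 9→1 ·f
i=26 'b': node 1→9 ·f
i=27 'b': node 9→10
i=28 'd': node 10→11  emit P5@[26:28]

All matches (sorted): [[1,2],[3,4],[3,5],[9,5],[13,5],[17,3],[18,0],[19,1],[21,1],[23,0],[28,5]]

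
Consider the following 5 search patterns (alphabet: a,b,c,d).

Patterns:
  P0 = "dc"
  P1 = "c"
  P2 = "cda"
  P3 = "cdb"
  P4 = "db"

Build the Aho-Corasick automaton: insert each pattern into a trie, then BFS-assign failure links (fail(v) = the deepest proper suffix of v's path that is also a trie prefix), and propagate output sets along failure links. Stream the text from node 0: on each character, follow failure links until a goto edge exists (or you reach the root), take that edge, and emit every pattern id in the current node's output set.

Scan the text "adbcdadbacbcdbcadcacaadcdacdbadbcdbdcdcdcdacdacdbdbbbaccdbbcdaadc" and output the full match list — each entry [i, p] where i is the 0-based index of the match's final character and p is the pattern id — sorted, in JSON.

Construct AC machine:
Trie (insert patterns):
  0='ε' goto c→3 d→1
  1='d' goto b→7 c→2
  2='dc' goto ·  [P0 ends]
  3='c' goto d→4  [P1 ends]
  4='cd' goto a→5 b→6
  5='cda' goto ·  [P2 ends]
  6='cdb' goto ·  [P3 ends]
  7='db' goto ·  [P4 ends]

BFS fail/out derivation:
  n1('d'): parent n0 fail=0; on 'd' 0 → fail=0;  out ∅∪∅=∅
  n3('c'): parent n0 fail=0; on 'c' 0 → fail=0;  out {1}∪∅={1}
  n2('dc'): parent n1 fail=0; on 'c' 0 → fail=3;  out {0}∪{1}={0,1}
  n4('cd'): parent n3 fail=0; on 'd' 0 → fail=1;  out ∅∪∅=∅
  n7('db'): parent n1 fail=0; on 'b' 0 → fail=0;  out {4}∪∅={4}
  n5('cda'): parent n4 fail=1; on 'a' 1→0 → fail=0;  out {2}∪∅={2}
  n6('cdb'): parent n4 fail=1; on 'b' 1 → fail=7;  out {3}∪{4}={3,4}

Run:
[0] read 'a'  n0⇒n0
[1] read 'd'  n0⇒n1
[2] read 'b'  n1⇒n7  ** P4@[1:2]
[3] read 'c'  n7⇒n3 (via fail)  ** P1@[3:3]
[4] read 'd'  n3⇒n4
[5] read 'a'  n4⇒n5  ** P2@[3:5]
[6] read 'd'  n5⇒n1 (via fail)
[7] read 'b'  n1⇒n7  ** P4@[6:7]
[8] read 'a'  n7⇒n0 (via fail)
[9] read 'c'  n0⇒n3  ** P1@[9:9]
[10] read 'b'  n3⇒n0 (via fail)
[11] read 'c'  n0⇒n3  ** P1@[11:11]
[12] read 'd'  n3⇒n4
[13] read 'b'  n4⇒n6  ** P3@[11:13],P4@[12:13]
[14] read 'c'  n6⇒n3 (via fail)  ** P1@[14:14]
[15] read 'a'  n3⇒n0 (via fail)
[16] read 'd'  n0⇒n1
[17] read 'c'  n1⇒n2  ** P0@[16:17],P1@[17:17]
[18] read 'a'  n2⇒n0 (via fail)
[19] read 'c'  n0⇒n3  ** P1@[19:19]
[20] read 'a'  n3⇒n0 (via fail)
[21] read 'a'  n0⇒n0
[22] read 'd'  n0⇒n1
[23] read 'c'  n1⇒n2  ** P0@[22:23],P1@[23:23]
[24] read 'd'  n2⇒n4 (via fail)
[25] read 'a'  n4⇒n5  ** P2@[23:25]
[26] read 'c'  n5⇒n3 (via fail)  ** P1@[26:26]
[27] read 'd'  n3⇒n4
[28] read 'b'  n4⇒n6  ** P3@[26:28],P4@[27:28]
[29] read 'a'  n6⇒n0 (via fail)
[30] read 'd'  n0⇒n1
[31] read 'b'  n1⇒n7  ** P4@[30:31]
[32] read 'c'  n7⇒n3 (via fail)  ** P1@[32:32]
[33] read 'd'  n3⇒n4
[34] read 'b'  n4⇒n6  ** P3@[32:34],P4@[33:34]
[35] read 'd'  n6⇒n1 (via fail)
[36] read 'c'  n1⇒n2  ** P0@[35:36],P1@[36:36]
[37] read 'd'  n2⇒n4 (via fail)
[38] read 'c'  n4⇒n2 (via fail)  ** P0@[37:38],P1@[38:38]
[39] read 'd'  n2⇒n4 (via fail)
[40] read 'c'  n4⇒n2 (via fail)  ** P0@[39:40],P1@[40:40]
[41] read 'd'  n2⇒n4 (via fail)
[42] read 'a'  n4⇒n5  ** P2@[40:42]
[43] read 'c'  n5⇒n3 (via fail)  ** P1@[43:43]
[44] read 'd'  n3⇒n4
[45] read 'a'  n4⇒n5  ** P2@[43:45]
[46] read 'c'  n5⇒n3 (via fail)  ** P1@[46:46]
[47] read 'd'  n3⇒n4
[48] read 'b'  n4⇒n6  ** P3@[46:48],P4@[47:48]
[49] read 'd'  n6⇒n1 (via fail)
[50] read 'b'  n1⇒n7  ** P4@[49:50]
[51] read 'b'  n7⇒n0 (via fail)
[52] read 'b'  n0⇒n0
[53] read 'a'  n0⇒n0
[54] read 'c'  n0⇒n3  ** P1@[54:54]
[55] read 'c'  n3⇒n3 (via fail)  ** P1@[55:55]
[56] read 'd'  n3⇒n4
[57] read 'b'  n4⇒n6  ** P3@[55:57],P4@[56:57]
[58] read 'b'  n6⇒n0 (via fail)
[59] read 'c'  n0⇒n3  ** P1@[59:59]
[60] read 'd'  n3⇒n4
[61] read 'a'  n4⇒n5  ** P2@[59:61]
[62] read 'a'  n5⇒n0 (via fail)
[63] read 'd'  n0⇒n1
[64] read 'c'  n1⇒n2  ** P0@[63:64],P1@[64:64]

Result: [[2,4],[3,1],[5,2],[7,4],[9,1],[11,1],[13,3],[13,4],[14,1],[17,0],[17,1],[19,1],[23,0],[23,1],[25,2],[26,1],[28,3],[28,4],[31,4],[32,1],[34,3],[34,4],[36,0],[36,1],[38,0],[38,1],[40,0],[40,1],[42,2],[43,1],[45,2],[46,1],[48,3],[48,4],[50,4],[54,1],[55,1],[57,3],[57,4],[59,1],[61,2],[64,0],[64,1]]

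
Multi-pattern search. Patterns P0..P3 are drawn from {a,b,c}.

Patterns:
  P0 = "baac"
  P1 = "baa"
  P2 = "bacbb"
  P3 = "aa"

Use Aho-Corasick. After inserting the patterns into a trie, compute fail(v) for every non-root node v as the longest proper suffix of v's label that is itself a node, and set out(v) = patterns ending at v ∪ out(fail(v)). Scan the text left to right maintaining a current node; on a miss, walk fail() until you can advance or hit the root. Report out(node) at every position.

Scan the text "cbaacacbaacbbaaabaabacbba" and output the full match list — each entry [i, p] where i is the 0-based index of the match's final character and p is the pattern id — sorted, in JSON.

Construct AC machine:
Trie (insert patterns):
  0='ε' goto a→8 b→1
  1='b' goto a→2
  2='ba' goto a→3 c→5
  3='baa' goto c→4  [P1 ends]
  4='baac' goto ·  [P0 ends]
  5='bac' goto b→6
  6='bacb' goto b→7
  7='bacbb' goto ·  [P2 ends]
  8='a' goto a→9
  9='aa' goto ·  [P3 ends]

BFS fail/out derivation:
  n1('b'): parent n0 fail=0; on 'b' 0 → fail=0;  out ∅∪∅=∅
  n8('a'): parent n0 fail=0; on 'a' 0 → fail=0;  out ∅∪∅=∅
  n2('ba'): parent n1 fail=0; on 'a' 0 → fail=8;  out ∅∪∅=∅
  n9('aa'): parent n8 fail=0; on 'a' 0 → fail=8;  out {3}∪∅={3}
  n3('baa'): parent n2 fail=8; on 'a' 8 → fail=9;  out {1}∪{3}={1,3}
  n5('bac'): parent n2 fail=8; on 'c' 8→0 → fail=0;  out ∅∪∅=∅
  n4('baac'): parent n3 fail=9; on 'c' 9→8→0 → fail=0;  out {0}∪∅={0}
  n6('bacb'): parent n5 fail=0; on 'b' 0 → fail=1;  out ∅∪∅=∅
  n7('bacbb'): parent n6 fail=1; on 'b' 1→0 → fail=1;  out {2}∪∅={2}

Text stream:
i=0 'c': node 0→0
i=1 'b': node 0→1
i=2 'a': node 1→2
i=3 'a': node 2→3  emit P1@[1:3],P3@[2:3]
i=4 'c': node 3→4  emit P0@[1:4]
i=5 'a': node 4→8 (fail-walked)
i=6 'c': node 8→0 (fail-walked)
i=7 'b': node 0→1
i=8 'a': node 1→2
i=9 'a': node 2→3  emit P1@[7:9],P3@[8:9]
i=10 'c': node 3→4  emit P0@[7:10]
i=11 'b': node 4→1 (fail-walked)
i=12 'b': node 1→1 (fail-walked)
i=13 'a': node 1→2
i=14 'a': node 2→3  emit P1@[12:14],P3@[13:14]
i=15 'a': node 3→9 (fail-walked)  emit P3@[14:15]
i=16 'b': node 9→1 (fail-walked)
i=17 'a': node 1→2
i=18 'a': node 2→3  emit P1@[16:18],P3@[17:18]
i=19 'b': node 3→1 (fail-walked)
i=20 'a': node 1→2
i=21 'c': node 2→5
i=22 'b': node 5→6
i=23 'b': node 6→7  emit P2@[19:23]
i=24 'a': node 7→2 (fail-walked)

Result: [[3,1],[3,3],[4,0],[9,1],[9,3],[10,0],[14,1],[14,3],[15,3],[18,1],[18,3],[23,2]]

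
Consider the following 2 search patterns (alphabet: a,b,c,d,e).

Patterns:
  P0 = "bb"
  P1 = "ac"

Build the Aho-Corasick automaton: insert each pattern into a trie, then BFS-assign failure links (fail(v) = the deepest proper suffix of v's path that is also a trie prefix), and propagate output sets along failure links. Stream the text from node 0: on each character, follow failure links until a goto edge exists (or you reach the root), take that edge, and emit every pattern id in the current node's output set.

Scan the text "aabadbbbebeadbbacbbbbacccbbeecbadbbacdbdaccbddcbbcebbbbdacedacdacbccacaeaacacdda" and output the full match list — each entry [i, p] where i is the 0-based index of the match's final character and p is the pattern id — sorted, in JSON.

Build:
Trie nodes:
  n0 'ε': a→3 b→1
  n1 'b': b→2
  n2 'bb': ·  [P0 ends]
  n3 'a': c→4
  n4 'ac': ·  [P1 ends]

Failure links (BFS by depth):
  fail(1) 'b': from fail(0)=0 chase 'b': 0 ⇒ 0;  out=∅∪out(0)=∅
  fail(3) 'a': from fail(0)=0 chase 'a': 0 ⇒ 0;  out=∅∪out(0)=∅
  fail(2) 'bb': from fail(1)=0 chase 'b': 0 ⇒ 1;  out={0}∪out(1)={0}
  fail(4) 'ac': from fail(3)=0 chase 'c': 0 ⇒ 0;  out={1}∪out(0)={1}

Run:
pos 0 'a': at 3
pos 1 'a': at 3 ·f
pos 2 'b': at 1 ·f
pos 3 'a': at 3 ·f
pos 4 'd': at 0 ·f
pos 5 'b': at 1
pos 6 'b': at 2  ** P0@[5:6]
pos 7 'b': at 2 ·f  ** P0@[6:7]
pos 8 'e': at 0 ·f
pos 9 'b': at 1
pos 10 'e': at 0 ·f
pos 11 'a': at 3
pos 12 'd': at 0 ·f
pos 13 'b': at 1
pos 14 'b': at 2  ** P0@[13:14]
pos 15 'a': at 3 ·f
pos 16 'c': at 4  ** P1@[15:16]
pos 17 'b': at 1 ·f
pos 18 'b': at 2  ** P0@[17:18]
pos 19 'b': at 2 ·f  ** P0@[18:19]
pos 20 'b': at 2 ·f  ** P0@[19:20]
pos 21 'a': at 3 ·f
pos 22 'c': at 4  ** P1@[21:22]
pos 23 'c': at 0 ·f
pos 24 'c': at 0
pos 25 'b': at 1
pos 26 'b': at 2  ** P0@[25:26]
pos 27 'e': at 0 ·f
pos 28 'e': at 0
pos 29 'c': at 0
pos 30 'b': at 1
pos 31 'a': at 3 ·f
pos 32 'd': at 0 ·f
pos 33 'b': at 1
pos 34 'b': at 2  ** P0@[33:34]
pos 35 'a': at 3 ·f
pos 36 'c': at 4  ** P1@[35:36]
pos 37 'd': at 0 ·f
pos 38 'b': at 1
pos 39 'd': at 0 ·f
pos 40 'a': at 3
pos 41 'c': at 4  ** P1@[40:41]
pos 42 'c': at 0 ·f
pos 43 'b': at 1
pos 44 'd': at 0 ·f
pos 45 'd': at 0
pos 46 'c': at 0
pos 47 'b': at 1
pos 48 'b': at 2  ** P0@[47:48]
pos 49 'c': at 0 ·f
pos 50 'e': at 0
pos 51 'b': at 1
pos 52 'b': at 2  ** P0@[51:52]
pos 53 'b': at 2 ·f  ** P0@[52:53]
pos 54 'b': at 2 ·f  ** P0@[53:54]
pos 55 'd': at 0 ·f
pos 56 'a': at 3
pos 57 'c': at 4  ** P1@[56:57]
pos 58 'e': at 0 ·f
pos 59 'd': at 0
pos 60 'a': at 3
pos 61 'c': at 4  ** P1@[60:61]
pos 62 'd': at 0 ·f
pos 63 'a': at 3
pos 64 'c': at 4  ** P1@[63:64]
pos 65 'b': at 1 ·f
pos 66 'c': at 0 ·f
pos 67 'c': at 0
pos 68 'a': at 3
pos 69 'c': at 4  ** P1@[68:69]
pos 70 'a': at 3 ·f
pos 71 'e': at 0 ·f
pos 72 'a': at 3
pos 73 'a': at 3 ·f
pos 74 'c': at 4  ** P1@[73:74]
pos 75 'a': at 3 ·f
pos 76 'c': at 4  ** P1@[75:76]
pos 77 'd': at 0 ·f
pos 78 'd': at 0
pos 79 'a': at 3

Matches: [[6,0],[7,0],[14,0],[16,1],[18,0],[19,0],[20,0],[22,1],[26,0],[34,0],[36,1],[41,1],[48,0],[52,0],[53,0],[54,0],[57,1],[61,1],[64,1],[69,1],[74,1],[76,1]]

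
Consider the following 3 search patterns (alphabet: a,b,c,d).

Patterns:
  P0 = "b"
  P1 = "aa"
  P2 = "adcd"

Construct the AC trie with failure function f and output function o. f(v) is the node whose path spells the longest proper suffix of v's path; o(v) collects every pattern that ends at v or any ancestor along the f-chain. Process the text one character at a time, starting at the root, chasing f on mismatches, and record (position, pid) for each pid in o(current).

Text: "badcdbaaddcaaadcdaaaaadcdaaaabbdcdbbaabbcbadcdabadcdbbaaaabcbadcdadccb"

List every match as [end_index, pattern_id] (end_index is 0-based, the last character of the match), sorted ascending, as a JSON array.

Build:
Trie nodes:
  n0 'ε': a→2 b→1
  n1 'b': ·  [P0 ends]
  n2 'a': a→3 d→4
  n3 'aa': ·  [P1 ends]
  n4 'ad': c→5
  n5 'adc': d→6
  n6 'adcd': ·  [P2 ends]

Failure links (BFS by depth):
  n1('b'): parent n0 fail=0; on 'b' 0 → fail=0;  out {0}∪∅={0}
  n2('a'): parent n0 fail=0; on 'a' 0 → fail=0;  out ∅∪∅=∅
  n3('aa'): parent n2 fail=0; on 'a' 0 → fail=2;  out {1}∪∅={1}
  n4('ad'): parent n2 fail=0; on 'd' 0 → fail=0;  out ∅∪∅=∅
  n5('adc'): parent n4 fail=0; on 'c' 0 → fail=0;  out ∅∪∅=∅
  n6('adcd'): parent n5 fail=0; on 'd' 0 → fail=0;  out {2}∪∅={2}

Text stream:
pos 0 'b': at 1  ** P0@[0:0]
pos 1 'a': at 2 (fail-walked)
pos 2 'd': at 4
pos 3 'c': at 5
pos 4 'd': at 6  ** P2@[1:4]
pos 5 'b': at 1 (fail-walked)  ** P0@[5:5]
pos 6 'a': at 2 (fail-walked)
pos 7 'a': at 3  ** P1@[6:7]
pos 8 'd': at 4 (fail-walked)
pos 9 'd': at 0 (fail-walked)
pos 10 'c': at 0
pos 11 'a': at 2
pos 12 'a': at 3  ** P1@[11:12]
pos 13 'a': at 3 (fail-walked)  ** P1@[12:13]
pos 14 'd': at 4 (fail-walked)
pos 15 'c': at 5
pos 16 'd': at 6  ** P2@[13:16]
pos 17 'a': at 2 (fail-walked)
pos 18 'a': at 3  ** P1@[17:18]
pos 19 'a': at 3 (fail-walked)  ** P1@[18:19]
pos 20 'a': at 3 (fail-walked)  ** P1@[19:20]
pos 21 'a': at 3 (fail-walked)  ** P1@[20:21]
pos 22 'd': at 4 (fail-walked)
pos 23 'c': at 5
pos 24 'd': at 6  ** P2@[21:24]
pos 25 'a': at 2 (fail-walked)
pos 26 'a': at 3  ** P1@[25:26]
pos 27 'a': at 3 (fail-walked)  ** P1@[26:27]
pos 28 'a': at 3 (fail-walked)  ** P1@[27:28]
pos 29 'b': at 1 (fail-walked)  ** P0@[29:29]
pos 30 'b': at 1 (fail-walked)  ** P0@[30:30]
pos 31 'd': at 0 (fail-walked)
pos 32 'c': at 0
pos 33 'd': at 0
pos 34 'b': at 1  ** P0@[34:34]
pos 35 'b': at 1 (fail-walked)  ** P0@[35:35]
pos 36 'a': at 2 (fail-walked)
pos 37 'a': at 3  ** P1@[36:37]
pos 38 'b': at 1 (fail-walked)  ** P0@[38:38]
pos 39 'b': at 1 (fail-walked)  ** P0@[39:39]
pos 40 'c': at 0 (fail-walked)
pos 41 'b': at 1  ** P0@[41:41]
pos 42 'a': at 2 (fail-walked)
pos 43 'd': at 4
pos 44 'c': at 5
pos 45 'd': at 6  ** P2@[42:45]
pos 46 'a': at 2 (fail-walked)
pos 47 'b': at 1 (fail-walked)  ** P0@[47:47]
pos 48 'a': at 2 (fail-walked)
pos 49 'd': at 4
pos 50 'c': at 5
pos 51 'd': at 6  ** P2@[48:51]
pos 52 'b': at 1 (fail-walked)  ** P0@[52:52]
pos 53 'b': at 1 (fail-walked)  ** P0@[53:53]
pos 54 'a': at 2 (fail-walked)
pos 55 'a': at 3  ** P1@[54:55]
pos 56 'a': at 3 (fail-walked)  ** P1@[55:56]
pos 57 'a': at 3 (fail-walked)  ** P1@[56:57]
pos 58 'b': at 1 (fail-walked)  ** P0@[58:58]
pos 59 'c': at 0 (fail-walked)
pos 60 'b': at 1  ** P0@[60:60]
pos 61 'a': at 2 (fail-walked)
pos 62 'd': at 4
pos 63 'c': at 5
pos 64 'd': at 6  ** P2@[61:64]
pos 65 'a': at 2 (fail-walked)
pos 66 'd': at 4
pos 67 'c': at 5
pos 68 'c': at 0 (fail-walked)
pos 69 'b': at 1  ** P0@[69:69]

Matches: [[0,0],[4,2],[5,0],[7,1],[12,1],[13,1],[16,2],[18,1],[19,1],[20,1],[21,1],[24,2],[26,1],[27,1],[28,1],[29,0],[30,0],[34,0],[35,0],[37,1],[38,0],[39,0],[41,0],[45,2],[47,0],[51,2],[52,0],[53,0],[55,1],[56,1],[57,1],[58,0],[60,0],[64,2],[69,0]]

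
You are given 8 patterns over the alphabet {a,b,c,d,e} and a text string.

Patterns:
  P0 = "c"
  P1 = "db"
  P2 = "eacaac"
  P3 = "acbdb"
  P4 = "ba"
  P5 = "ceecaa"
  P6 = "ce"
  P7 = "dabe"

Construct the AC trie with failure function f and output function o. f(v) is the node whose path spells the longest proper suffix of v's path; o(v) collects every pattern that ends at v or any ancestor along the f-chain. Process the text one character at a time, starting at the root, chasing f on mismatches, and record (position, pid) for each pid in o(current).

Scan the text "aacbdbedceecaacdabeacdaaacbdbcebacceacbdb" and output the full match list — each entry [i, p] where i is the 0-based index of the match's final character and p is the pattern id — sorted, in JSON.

Build:
Trie nodes:
  0='ε' goto a→10 b→15 c→1 d→2 e→4
  1='c' goto e→17  [P0 ends]
  2='d' goto a→22 b→3
  3='db' goto ·  [P1 ends]
  4='e' goto a→5
  5='ea' goto c→6
  6='eac' goto a→7
  7='eaca' goto a→8
  8='eacaa' goto c→9
  9='eacaac' goto ·  [P2 ends]
  10='a' goto c→11
  11='ac' goto b→12
  12='acb' goto d→13
  13='acbd' goto b→14
  14='acbdb' goto ·  [P3 ends]
  15='b' goto a→16
  16='ba' goto ·  [P4 ends]
  17='ce' goto e→18  [P6 ends]
  18='cee' goto c→19
  19='ceec' goto a→20
  20='ceeca' goto a→21
  21='ceecaa' goto ·  [P5 ends]
  22='da' goto b→23
  23='dab' goto e→24
  24='dabe' goto ·  [P7 ends]

BFS fail/out derivation:
  n1('c'): parent n0 fail=0; on 'c' 0 → fail=0;  out {0}∪∅={0}
  n2('d'): parent n0 fail=0; on 'd' 0 → fail=0;  out ∅∪∅=∅
  n4('e'): parent n0 fail=0; on 'e' 0 → fail=0;  out ∅∪∅=∅
  n10('a'): parent n0 fail=0; on 'a' 0 → fail=0;  out ∅∪∅=∅
  n15('b'): parent n0 fail=0; on 'b' 0 → fail=0;  out ∅∪∅=∅
  n3('db'): parent n2 fail=0; on 'b' 0 → fail=15;  out {1}∪∅={1}
  n5('ea'): parent n4 fail=0; on 'a' 0 → fail=10;  out ∅∪∅=∅
  n11('ac'): parent n10 fail=0; on 'c' 0 → fail=1;  out ∅∪{0}={0}
  n16('ba'): parent n15 fail=0; on 'a' 0 → fail=10;  out {4}∪∅={4}
  n17('ce'): parent n1 fail=0; on 'e' 0 → fail=4;  out {6}∪∅={6}
  n22('da'): parent n2 fail=0; on 'a' 0 → fail=10;  out ∅∪∅=∅
  n6('eac'): parent n5 fail=10; on 'c' 10 → fail=11;  out ∅∪{0}={0}
  n12('acb'): parent n11 fail=1; on 'b' 1→0 → fail=15;  out ∅∪∅=∅
  n18('cee'): parent n17 fail=4; on 'e' 4→0 → fail=4;  out ∅∪∅=∅
  n23('dab'): parent n22 fail=10; on 'b' 10→0 → fail=15;  out ∅∪∅=∅
  n7('eaca'): parent n6 fail=11; on 'a' 11→1→0 → fail=10;  out ∅∪∅=∅
  n13('acbd'): parent n12 fail=15; on 'd' 15→0 → fail=2;  out ∅∪∅=∅
  n19('ceec'): parent n18 fail=4; on 'c' 4→0 → fail=1;  out ∅∪{0}={0}
  n24('dabe'): parent n23 fail=15; on 'e' 15→0 → fail=4;  out {7}∪∅={7}
  n8('eacaa'): parent n7 fail=10; on 'a' 10→0 → fail=10;  out ∅∪∅=∅
  n14('acbdb'): parent n13 fail=2; on 'b' 2 → fail=3;  out {3}∪{1}={1,3}
  n20('ceeca'): parent n19 fail=1; on 'a' 1→0 → fail=10;  out ∅∪∅=∅
  n9('eacaac'): parent n8 fail=10; on 'c' 10 → fail=11;  out {2}∪{0}={0,2}
  n21('ceecaa'): parent n20 fail=10; on 'a' 10→0 → fail=10;  out {5}∪∅={5}

Run:
[0] read 'a'  n0⇒n10
[1] read 'a'  n10⇒n10 (fail-walked)
[2] read 'c'  n10⇒n11  emit P0@[2:2]
[3] read 'b'  n11⇒n12
[4] read 'd'  n12⇒n13
[5] read 'b'  n13⇒n14  emit P1@[4:5],P3@[1:5]
[6] read 'e'  n14⇒n4 (fail-walked)
[7] read 'd'  n4⇒n2 (fail-walked)
[8] read 'c'  n2⇒n1 (fail-walked)  emit P0@[8:8]
[9] read 'e'  n1⇒n17  emit P6@[8:9]
[10] read 'e'  n17⇒n18
[11] read 'c'  n18⇒n19  emit P0@[11:11]
[12] read 'a'  n19⇒n20
[13] read 'a'  n20⇒n21  emit P5@[8:13]
[14] read 'c'  n21⇒n11 (fail-walked)  emit P0@[14:14]
[15] read 'd'  n11⇒n2 (fail-walked)
[16] read 'a'  n2⇒n22
[17] read 'b'  n22⇒n23
[18] read 'e'  n23⇒n24  emit P7@[15:18]
[19] read 'a'  n24⇒n5 (fail-walked)
[20] read 'c'  n5⇒n6  emit P0@[20:20]
[21] read 'd'  n6⇒n2 (fail-walked)
[22] read 'a'  n2⇒n22
[23] read 'a'  n22⇒n10 (fail-walked)
[24] read 'a'  n10⇒n10 (fail-walked)
[25] read 'c'  n10⇒n11  emit P0@[25:25]
[26] read 'b'  n11⇒n12
[27] read 'd'  n12⇒n13
[28] read 'b'  n13⇒n14  emit P1@[27:28],P3@[24:28]
[29] read 'c'  n14⇒n1 (fail-walked)  emit P0@[29:29]
[30] read 'e'  n1⇒n17  emit P6@[29:30]
[31] read 'b'  n17⇒n15 (fail-walked)
[32] read 'a'  n15⇒n16  emit P4@[31:32]
[33] read 'c'  n16⇒n11 (fail-walked)  emit P0@[33:33]
[34] read 'c'  n11⇒n1 (fail-walked)  emit P0@[34:34]
[35] read 'e'  n1⇒n17  emit P6@[34:35]
[36] read 'a'  n17⇒n5 (fail-walked)
[37] read 'c'  n5⇒n6  emit P0@[37:37]
[38] read 'b'  n6⇒n12 (fail-walked)
[39] read 'd'  n12⇒n13
[40] read 'b'  n13⇒n14  emit P1@[39:40],P3@[36:40]

All matches (sorted): [[2,0],[5,1],[5,3],[8,0],[9,6],[11,0],[13,5],[14,0],[18,7],[20,0],[25,0],[28,1],[28,3],[29,0],[30,6],[32,4],[33,0],[34,0],[35,6],[37,0],[40,1],[40,3]]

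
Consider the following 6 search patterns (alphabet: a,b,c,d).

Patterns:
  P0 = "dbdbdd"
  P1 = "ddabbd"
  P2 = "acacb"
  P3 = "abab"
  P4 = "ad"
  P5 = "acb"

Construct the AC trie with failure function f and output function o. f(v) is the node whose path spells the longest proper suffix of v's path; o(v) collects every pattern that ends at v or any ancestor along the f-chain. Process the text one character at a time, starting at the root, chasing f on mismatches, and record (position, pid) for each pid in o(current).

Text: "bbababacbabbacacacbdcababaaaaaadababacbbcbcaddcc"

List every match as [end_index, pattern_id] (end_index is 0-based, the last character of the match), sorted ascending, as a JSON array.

Build:
Trie (insert patterns):
  n0 'ε': a→12 d→1
  n1 'd': b→2 d→7
  n2 'db': d→3
  n3 'dbd': b→4
  n4 'dbdb': d→5
  n5 'dbdbd': d→6
  n6 'dbdbdd': ·  [P0 ends]
  n7 'dd': a→8
  n8 'dda': b→9
  n9 'ddab': b→10
  n10 'ddabb': d→11
  n11 'ddabbd': ·  [P1 ends]
  n12 'a': b→17 c→13 d→20
  n13 'ac': a→14 b→21
  n14 'aca': c→15
  n15 'acac': b→16
  n16 'acacb': ·  [P2 ends]
  n17 'ab': a→18
  n18 'aba': b→19
  n19 'abab': ·  [P3 ends]
  n20 'ad': ·  [P4 ends]
  n21 'acb': ·  [P5 ends]

BFS fail/out derivation:
  n1('d'): parent n0 fail=0; on 'd' 0 → fail=0;  out ∅∪∅=∅
  n12('a'): parent n0 fail=0; on 'a' 0 → fail=0;  out ∅∪∅=∅
  n2('db'): parent n1 fail=0; on 'b' 0 → fail=0;  out ∅∪∅=∅
  n7('dd'): parent n1 fail=0; on 'd' 0 → fail=1;  out ∅∪∅=∅
  n13('ac'): parent n12 fail=0; on 'c' 0 → fail=0;  out ∅∪∅=∅
  n17('ab'): parent n12 fail=0; on 'b' 0 → fail=0;  out ∅∪∅=∅
  n20('ad'): parent n12 fail=0; on 'd' 0 → fail=1;  out {4}∪∅={4}
  n3('dbd'): parent n2 fail=0; on 'd' 0 → fail=1;  out ∅∪∅=∅
  n8('dda'): parent n7 fail=1; on 'a' 1→0 → fail=12;  out ∅∪∅=∅
  n14('aca'): parent n13 fail=0; on 'a' 0 → fail=12;  out ∅∪∅=∅
  n18('aba'): parent n17 fail=0; on 'a' 0 → fail=12;  out ∅∪∅=∅
  n21('acb'): parent n13 fail=0; on 'b' 0 → fail=0;  out {5}∪∅={5}
  n4('dbdb'): parent n3 fail=1; on 'b' 1 → fail=2;  out ∅∪∅=∅
  n9('ddab'): parent n8 fail=12; on 'b' 12 → fail=17;  out ∅∪∅=∅
  n15('acac'): parent n14 fail=12; on 'c' 12 → fail=13;  out ∅∪∅=∅
  n19('abab'): parent n18 fail=12; on 'b' 12 → fail=17;  out {3}∪∅={3}
  n5('dbdbd'): parent n4 fail=2; on 'd' 2 → fail=3;  out ∅∪∅=∅
  n10('ddabb'): parent n9 fail=17; on 'b' 17→0 → fail=0;  out ∅∪∅=∅
  n16('acacb'): parent n15 fail=13; on 'b' 13 → fail=21;  out {2}∪{5}={2,5}
  n6('dbdbdd'): parent n5 fail=3; on 'd' 3→1 → fail=7;  out {0}∪∅={0}
  n11('ddabbd'): parent n10 fail=0; on 'd' 0 → fail=1;  out {1}∪∅={1}

Run:
i=0 'b': node 0→0
i=1 'b': node 0→0
i=2 'a': node 0→12
i=3 'b': node 12→17
i=4 'a': node 17→18
i=5 'b': node 18→19  emit P3@[2:5]
i=6 'a': node 19→18 (fail-walked)
i=7 'c': node 18→13 (fail-walked)
i=8 'b': node 13→21  emit P5@[6:8]
i=9 'a': node 21→12 (fail-walked)
i=10 'b': node 12→17
i=11 'b': node 17→0 (fail-walked)
i=12 'a': node 0→12
i=13 'c': node 12→13
i=14 'a': node 13→14
i=15 'c': node 14→15
i=16 'a': node 15→14 (fail-walked)
i=17 'c': node 14→15
i=18 'b': node 15→16  emit P2@[14:18],P5@[16:18]
i=19 'd': node 16→1 (fail-walked)
i=20 'c': node 1→0 (fail-walked)
i=21 'a': node 0→12
i=22 'b': node 12→17
i=23 'a': node 17→18
i=24 'b': node 18→19  emit P3@[21:24]
i=25 'a': node 19→18 (fail-walked)
i=26 'a': node 18→12 (fail-walked)
i=27 'a': node 12→12 (fail-walked)
i=28 'a': node 12→12 (fail-walked)
i=29 'a': node 12→12 (fail-walked)
i=30 'a': node 12→12 (fail-walked)
i=31 'd': node 12→20  emit P4@[30:31]
i=32 'a': node 20→12 (fail-walked)
i=33 'b': node 12→17
i=34 'a': node 17→18
i=35 'b': node 18→19  emit P3@[32:35]
i=36 'a': node 19→18 (fail-walked)
i=37 'c': node 18→13 (fail-walked)
i=38 'b': node 13→21  emit P5@[36:38]
i=39 'b': node 21→0 (fail-walked)
i=40 'c': node 0→0
i=41 'b': node 0→0
i=42 'c': node 0→0
i=43 'a': node 0→12
i=44 'd': node 12→20  emit P4@[43:44]
i=45 'd': node 20→7 (fail-walked)
i=46 'c': node 7→0 (fail-walked)
i=47 'c': node 0→0

All matches (sorted): [[5,3],[8,5],[18,2],[18,5],[24,3],[31,4],[35,3],[38,5],[44,4]]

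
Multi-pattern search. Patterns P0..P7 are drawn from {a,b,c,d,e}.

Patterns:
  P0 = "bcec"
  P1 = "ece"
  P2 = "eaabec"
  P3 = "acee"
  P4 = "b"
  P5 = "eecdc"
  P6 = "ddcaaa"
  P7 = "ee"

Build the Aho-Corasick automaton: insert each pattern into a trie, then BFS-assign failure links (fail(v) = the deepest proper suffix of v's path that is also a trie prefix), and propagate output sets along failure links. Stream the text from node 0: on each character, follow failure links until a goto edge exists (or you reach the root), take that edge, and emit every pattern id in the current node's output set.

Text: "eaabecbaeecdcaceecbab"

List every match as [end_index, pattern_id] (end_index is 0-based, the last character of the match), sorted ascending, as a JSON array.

Build automaton:
Trie (insert patterns):
  n0 'ε': a→13 b→1 d→21 e→5
  n1 'b': c→2  [P4 ends]
  n2 'bc': e→3
  n3 'bce': c→4
  n4 'bcec': ·  [P0 ends]
  n5 'e': a→8 c→6 e→17
  n6 'ec': e→7
  n7 'ece': ·  [P1 ends]
  n8 'ea': a→9
  n9 'eaa': b→10
  n10 'eaab': e→11
  n11 'eaabe': c→12
  n12 'eaabec': ·  [P2 ends]
  n13 'a': c→14
  n14 'ac': e→15
  n15 'ace': e→16
  n16 'acee': ·  [P3 ends]
  n17 'ee': c→18  [P7 ends]
  n18 'eec': d→19
  n19 'eecd': c→20
  n20 'eecdc': ·  [P5 ends]
  n21 'd': d→22
  n22 'dd': c→23
  n23 'ddc': a→24
  n24 'ddca': a→25
  n25 'ddcaa': a→26
  n26 'ddcaaa': ·  [P6 ends]

BFS fail/out derivation:
  n1('b'): parent n0 fail=0; on 'b' 0 → fail=0;  out {4}∪∅={4}
  n5('e'): parent n0 fail=0; on 'e' 0 → fail=0;  out ∅∪∅=∅
  n13('a'): parent n0 fail=0; on 'a' 0 → fail=0;  out ∅∪∅=∅
  n21('d'): parent n0 fail=0; on 'd' 0 → fail=0;  out ∅∪∅=∅
  n2('bc'): parent n1 fail=0; on 'c' 0 → fail=0;  out ∅∪∅=∅
  n6('ec'): parent n5 fail=0; on 'c' 0 → fail=0;  out ∅∪∅=∅
  n8('ea'): parent n5 fail=0; on 'a' 0 → fail=13;  out ∅∪∅=∅
  n14('ac'): parent n13 fail=0; on 'c' 0 → fail=0;  out ∅∪∅=∅
  n17('ee'): parent n5 fail=0; on 'e' 0 → fail=5;  out {7}∪∅={7}
  n22('dd'): parent n21 fail=0; on 'd' 0 → fail=21;  out ∅∪∅=∅
  n3('bce'): parent n2 fail=0; on 'e' 0 → fail=5;  out ∅∪∅=∅
  n7('ece'): parent n6 fail=0; on 'e' 0 → fail=5;  out {1}∪∅={1}
  n9('eaa'): parent n8 fail=13; on 'a' 13→0 → fail=13;  out ∅∪∅=∅
  n15('ace'): parent n14 fail=0; on 'e' 0 → fail=5;  out ∅∪∅=∅
  n18('eec'): parent n17 fail=5; on 'c' 5 → fail=6;  out ∅∪∅=∅
  n23('ddc'): parent n22 fail=21; on 'c' 21→0 → fail=0;  out ∅∪∅=∅
  n4('bcec'): parent n3 fail=5; on 'c' 5 → fail=6;  out {0}∪∅={0}
  n10('eaab'): parent n9 fail=13; on 'b' 13→0 → fail=1;  out ∅∪{4}={4}
  n16('acee'): parent n15 fail=5; on 'e' 5 → fail=17;  out {3}∪{7}={3,7}
  n19('eecd'): parent n18 fail=6; on 'd' 6→0 → fail=21;  out ∅∪∅=∅
  n24('ddca'): parent n23 fail=0; on 'a' 0 → fail=13;  out ∅∪∅=∅
  n11('eaabe'): parent n10 fail=1; on 'e' 1→0 → fail=5;  out ∅∪∅=∅
  n20('eecdc'): parent n19 fail=21; on 'c' 21→0 → fail=0;  out {5}∪∅={5}
  n25('ddcaa'): parent n24 fail=13; on 'a' 13→0 → fail=13;  out ∅∪∅=∅
  n12('eaabec'): parent n11 fail=5; on 'c' 5 → fail=6;  out {2}∪∅={2}
  n26('ddcaaa'): parent n25 fail=13; on 'a' 13→0 → fail=13;  out {6}∪∅={6}

Scan:
pos 0 'e': at 5
pos 1 'a': at 8
pos 2 'a': at 9
pos 3 'b': at 10  ** P4@[3:3]
pos 4 'e': at 11
pos 5 'c': at 12  ** P2@[0:5]
pos 6 'b': at 1 (fail-walked)  ** P4@[6:6]
pos 7 'a': at 13 (fail-walked)
pos 8 'e': at 5 (fail-walked)
pos 9 'e': at 17  ** P7@[8:9]
pos 10 'c': at 18
pos 11 'd': at 19
pos 12 'c': at 20  ** P5@[8:12]
pos 13 'a': at 13 (fail-walked)
pos 14 'c': at 14
pos 15 'e': at 15
pos 16 'e': at 16  ** P3@[13:16],P7@[15:16]
pos 17 'c': at 18 (fail-walked)
pos 18 'b': at 1 (fail-walked)  ** P4@[18:18]
pos 19 'a': at 13 (fail-walked)
pos 20 'b': at 1 (fail-walked)  ** P4@[20:20]

All matches (sorted): [[3,4],[5,2],[6,4],[9,7],[12,5],[16,3],[16,7],[18,4],[20,4]]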